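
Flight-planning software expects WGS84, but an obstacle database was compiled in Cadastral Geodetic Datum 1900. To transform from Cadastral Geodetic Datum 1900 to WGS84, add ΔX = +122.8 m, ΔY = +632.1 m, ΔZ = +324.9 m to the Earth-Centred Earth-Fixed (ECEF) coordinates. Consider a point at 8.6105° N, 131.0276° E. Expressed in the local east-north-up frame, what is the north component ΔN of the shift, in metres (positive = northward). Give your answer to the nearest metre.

The local north axis is (−sin φ cos λ, −sin φ sin λ, cos φ), giving ΔN = 12.068 − 71.393 + 321.238 = 261.91 m.

ΔN = 262 m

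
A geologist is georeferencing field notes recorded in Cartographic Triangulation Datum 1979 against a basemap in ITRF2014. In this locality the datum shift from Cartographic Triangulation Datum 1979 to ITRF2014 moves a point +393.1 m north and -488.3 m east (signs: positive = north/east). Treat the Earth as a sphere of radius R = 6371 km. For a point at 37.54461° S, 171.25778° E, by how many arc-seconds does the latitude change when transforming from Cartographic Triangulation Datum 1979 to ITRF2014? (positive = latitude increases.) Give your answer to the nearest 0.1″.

Δφ = 12.7″

On a sphere of radius R, 1 rad of latitude = R, so Δφ = ΔN / R = 393.1 / 6371000 = 6.1701e-05 rad = 12.727″.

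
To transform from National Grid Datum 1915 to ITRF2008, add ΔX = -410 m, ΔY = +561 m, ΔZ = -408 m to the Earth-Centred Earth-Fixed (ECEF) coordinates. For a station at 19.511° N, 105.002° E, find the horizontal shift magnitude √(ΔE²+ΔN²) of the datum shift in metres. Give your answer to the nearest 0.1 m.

At φ = 19.511°, λ = 105.002°: sin φ = 0.333988, cos φ = 0.942577, sin λ = 0.965917, cos λ = -0.258853.
ΔE = −sin λ·ΔX + cos λ·ΔY = −(0.965917)·(-410) + (-0.258853)·(561) = 250.81 m.
ΔN = −sin φ cos λ·ΔX − sin φ sin λ·ΔY + cos φ·ΔZ = −(0.333988)(-0.258853)(-410) − (0.333988)(0.965917)(561) + (0.942577)(-408) = -601.00 m.
Horizontal magnitude = √(ΔE² + ΔN²) = √(250.81² + (-601.00)²) = 651.23 m.

651.2 m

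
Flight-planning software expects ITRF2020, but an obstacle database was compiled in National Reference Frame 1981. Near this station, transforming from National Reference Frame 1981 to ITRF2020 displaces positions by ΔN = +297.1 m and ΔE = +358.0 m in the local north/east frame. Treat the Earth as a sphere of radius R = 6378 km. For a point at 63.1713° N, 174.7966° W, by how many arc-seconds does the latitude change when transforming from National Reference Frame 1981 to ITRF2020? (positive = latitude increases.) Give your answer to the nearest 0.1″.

On a sphere of radius R, 1 rad of latitude = R, so Δφ = ΔN / R = 297.1 / 6378000 = 4.6582e-05 rad = 9.608″.

Δφ = 9.6″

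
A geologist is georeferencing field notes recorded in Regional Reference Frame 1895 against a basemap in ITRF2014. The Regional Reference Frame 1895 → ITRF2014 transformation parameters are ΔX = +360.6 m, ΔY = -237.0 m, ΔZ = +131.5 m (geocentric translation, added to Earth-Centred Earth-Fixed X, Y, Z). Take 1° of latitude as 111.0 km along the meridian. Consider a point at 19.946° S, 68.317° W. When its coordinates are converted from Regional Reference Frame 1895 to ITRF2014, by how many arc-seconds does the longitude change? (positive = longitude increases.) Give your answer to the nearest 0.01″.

sin φ = -0.341134, cos φ = 0.940015, sin λ = -0.929242, cos λ = 0.369471.
East component: ΔE = −sin λ·ΔX + cos λ·ΔY = −(-0.929242)(360.6) + (0.369471)(-237.0) = 247.52 m.
1° of latitude spans 111000 m; at latitude φ, 1° of longitude spans that × cos φ = 104341.6 m, so Δλ = 247.52 / 104341.6 × 3600 = 8.540″.

Δλ = 8.54″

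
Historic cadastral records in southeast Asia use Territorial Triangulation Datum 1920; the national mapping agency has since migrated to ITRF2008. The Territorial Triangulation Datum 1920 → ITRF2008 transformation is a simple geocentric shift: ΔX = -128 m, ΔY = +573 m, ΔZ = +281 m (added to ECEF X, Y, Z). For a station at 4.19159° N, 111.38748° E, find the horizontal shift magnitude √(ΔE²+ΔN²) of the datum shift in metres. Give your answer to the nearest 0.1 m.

The local east axis at (φ, λ) is (−sin λ, cos λ, 0), so ΔE = −sin(111.38748°)·(-128) + cos(111.38748°)·573 = -89.77 m.
The local north axis is (−sin φ cos λ, −sin φ sin λ, cos φ), giving ΔN = -3.412 − 38.997 + 280.248 = 237.84 m.
Horizontal magnitude = √(ΔE² + ΔN²) = √((-89.77)² + 237.84²) = 254.22 m.

254.2 m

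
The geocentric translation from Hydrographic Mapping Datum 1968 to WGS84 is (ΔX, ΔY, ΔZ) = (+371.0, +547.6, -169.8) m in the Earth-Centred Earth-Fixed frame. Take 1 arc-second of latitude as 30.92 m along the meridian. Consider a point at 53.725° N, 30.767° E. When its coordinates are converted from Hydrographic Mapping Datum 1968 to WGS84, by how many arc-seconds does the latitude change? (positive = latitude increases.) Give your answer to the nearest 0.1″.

sin φ = 0.806187, cos φ = 0.591661, sin λ = 0.511548, cos λ = 0.859255.
North component: ΔN = −sin φ cos λ·ΔX − sin φ sin λ·ΔY + cos φ·ΔZ = −(0.806187)(0.859255)(371.0) − (0.806187)(0.511548)(547.6) + (0.591661)(-169.8) = -583.30 m.
1° of latitude spans 3600 × 30.92 = 111312 m, so Δφ = -583.30 / 111312 × 3600 = -18.865″.

Δφ = -18.9″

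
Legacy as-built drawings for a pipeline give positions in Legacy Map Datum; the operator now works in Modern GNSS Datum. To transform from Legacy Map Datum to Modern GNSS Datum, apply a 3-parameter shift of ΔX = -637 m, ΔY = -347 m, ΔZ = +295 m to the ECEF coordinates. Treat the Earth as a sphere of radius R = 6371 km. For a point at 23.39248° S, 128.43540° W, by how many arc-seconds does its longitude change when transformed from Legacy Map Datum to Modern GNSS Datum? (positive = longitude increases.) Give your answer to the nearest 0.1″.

sin φ = -0.397027, cos φ = 0.917807, sin λ = -0.783310, cos λ = -0.621632.
East component: ΔE = −sin λ·ΔX + cos λ·ΔY = −(-0.783310)(-637) + (-0.621632)(-347) = -283.26 m.
1° of latitude spans πR/180 = 111195 m; at latitude φ, 1° of longitude spans that × cos φ = 102055.5 m, so Δλ = -283.26 / 102055.5 × 3600 = -9.992″.

Δλ = -10.0″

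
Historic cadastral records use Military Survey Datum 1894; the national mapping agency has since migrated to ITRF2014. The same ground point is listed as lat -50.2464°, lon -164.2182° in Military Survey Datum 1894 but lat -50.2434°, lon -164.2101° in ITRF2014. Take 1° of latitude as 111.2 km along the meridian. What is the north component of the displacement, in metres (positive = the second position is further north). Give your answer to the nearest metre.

ΔN = 334 m

Δφ = -50.2434° − -50.2464° = +0.0030°; Δλ = -164.2101° − -164.2182° = +0.0081°.
ΔN = Δφ × 111200 = 333.6 m; ΔE = Δλ × 111200 × cos(-50.2464°) = +0.0081 × 111200 × 0.639487 = 576.0 m.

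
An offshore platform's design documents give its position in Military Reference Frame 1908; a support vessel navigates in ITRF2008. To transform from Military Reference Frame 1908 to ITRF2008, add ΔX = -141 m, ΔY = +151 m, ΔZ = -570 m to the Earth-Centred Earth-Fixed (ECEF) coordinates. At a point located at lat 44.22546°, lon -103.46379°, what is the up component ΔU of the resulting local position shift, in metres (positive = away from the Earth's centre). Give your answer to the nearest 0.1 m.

ΔU = -479.3 m

The local up (radial) axis is (cos φ cos λ, cos φ sin λ, sin φ), giving ΔU = 23.525 − 105.233 − 397.566 = -479.27 m.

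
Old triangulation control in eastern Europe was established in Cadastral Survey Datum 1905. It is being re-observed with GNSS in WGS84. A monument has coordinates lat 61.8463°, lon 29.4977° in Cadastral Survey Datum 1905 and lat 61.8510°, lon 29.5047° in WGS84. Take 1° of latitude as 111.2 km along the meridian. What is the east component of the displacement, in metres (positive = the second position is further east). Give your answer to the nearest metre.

ΔE = 367 m

Δφ = 61.8510° − 61.8463° = +0.0047°; Δλ = 29.5047° − 29.4977° = +0.0070°.
ΔN = Δφ × 111200 = 522.6 m; ΔE = Δλ × 111200 × cos(61.8463°) = +0.0070 × 111200 × 0.471838 = 367.3 m.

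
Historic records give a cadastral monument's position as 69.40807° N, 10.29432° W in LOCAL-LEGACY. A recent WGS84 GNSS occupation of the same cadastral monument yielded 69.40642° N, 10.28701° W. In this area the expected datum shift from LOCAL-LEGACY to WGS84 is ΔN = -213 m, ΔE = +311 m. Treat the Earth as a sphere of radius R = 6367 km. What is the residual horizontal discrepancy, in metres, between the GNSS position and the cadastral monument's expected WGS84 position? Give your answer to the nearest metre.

Observed coordinate differences: Δφ = -0.00165°, Δλ = +0.00731°.
Converting to metres (1° lat = 111125 m, cos φ = 0.351710): observed ΔN = -183.4 m, observed ΔE = 285.7 m.
Subtracting the expected shift leaves a residual of -183.4 − (-213) = 29.6 m north and 285.7 − (311) = -25.3 m east.
Residual distance = √(29.6² + (-25.3)²) = 39.0 m.

39 m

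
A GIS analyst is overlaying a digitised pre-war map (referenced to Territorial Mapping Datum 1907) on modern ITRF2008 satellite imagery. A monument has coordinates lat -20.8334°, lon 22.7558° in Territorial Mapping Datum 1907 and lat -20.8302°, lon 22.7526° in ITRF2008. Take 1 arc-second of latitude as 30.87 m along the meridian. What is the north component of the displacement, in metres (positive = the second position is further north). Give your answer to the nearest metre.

ΔN = 356 m

Δφ = -20.8302° − -20.8334° = +0.0032°; Δλ = 22.7526° − 22.7558° = -0.0032°.
1° of latitude = 3600 × 30.87 = 111132 m.
ΔN = Δφ × 111132 = 355.6 m; ΔE = Δλ × 111132 × cos(-20.8334°) = -0.0032 × 111132 × 0.934619 = -332.4 m.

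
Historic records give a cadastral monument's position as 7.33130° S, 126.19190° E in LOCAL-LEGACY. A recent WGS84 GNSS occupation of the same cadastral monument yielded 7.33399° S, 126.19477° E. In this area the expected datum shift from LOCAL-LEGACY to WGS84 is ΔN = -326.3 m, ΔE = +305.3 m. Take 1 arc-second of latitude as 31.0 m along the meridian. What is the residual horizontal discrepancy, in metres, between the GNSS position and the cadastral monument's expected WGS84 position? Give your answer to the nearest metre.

29 m

Observed coordinate differences: Δφ = -0.00269°, Δλ = +0.00287°.
Converting to metres (1° lat = 111600 m, cos φ = 0.991825): observed ΔN = -300.2 m, observed ΔE = 317.7 m.
Subtracting the expected shift leaves a residual of -300.2 − (-326.3) = 26.1 m north and 317.7 − (305.3) = 12.4 m east.
Residual distance = √(26.1² + 12.4²) = 28.9 m.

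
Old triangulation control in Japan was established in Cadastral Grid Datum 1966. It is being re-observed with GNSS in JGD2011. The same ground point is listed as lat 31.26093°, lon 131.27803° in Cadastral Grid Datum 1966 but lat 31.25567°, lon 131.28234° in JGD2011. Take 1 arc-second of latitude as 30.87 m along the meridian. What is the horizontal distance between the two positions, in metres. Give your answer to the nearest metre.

Δφ = 31.25567° − 31.26093° = -0.00526°; Δλ = 131.28234° − 131.27803° = +0.00431°.
1° of latitude = 3600 × 30.87 = 111132 m.
ΔN = Δφ × 111132 = -584.6 m; ΔE = Δλ × 111132 × cos(31.26093°) = +0.00431 × 111132 × 0.854813 = 409.4 m.
Distance = √(ΔE² + ΔN²) = √(409.4² + (-584.6)²) = 713.7 m.

714 m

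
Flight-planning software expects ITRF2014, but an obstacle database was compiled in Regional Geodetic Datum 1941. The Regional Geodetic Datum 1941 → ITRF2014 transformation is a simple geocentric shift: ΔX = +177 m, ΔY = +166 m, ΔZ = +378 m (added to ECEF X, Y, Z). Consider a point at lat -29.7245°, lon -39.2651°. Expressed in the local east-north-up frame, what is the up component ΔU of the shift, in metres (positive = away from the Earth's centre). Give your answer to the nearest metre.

ΔU = -160 m

The local up (radial) axis is (cos φ cos λ, cos φ sin λ, sin φ), giving ΔU = 119.006 − 91.239 − 187.424 = -159.66 m.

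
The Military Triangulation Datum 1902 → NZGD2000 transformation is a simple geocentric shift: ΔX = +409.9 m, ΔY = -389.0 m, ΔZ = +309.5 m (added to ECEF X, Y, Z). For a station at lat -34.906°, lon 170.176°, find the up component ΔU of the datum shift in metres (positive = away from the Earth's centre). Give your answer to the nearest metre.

The local up (radial) axis is (cos φ cos λ, cos φ sin λ, sin φ), giving ΔU = -331.226 − 54.431 − 177.106 = -562.76 m.

ΔU = -563 m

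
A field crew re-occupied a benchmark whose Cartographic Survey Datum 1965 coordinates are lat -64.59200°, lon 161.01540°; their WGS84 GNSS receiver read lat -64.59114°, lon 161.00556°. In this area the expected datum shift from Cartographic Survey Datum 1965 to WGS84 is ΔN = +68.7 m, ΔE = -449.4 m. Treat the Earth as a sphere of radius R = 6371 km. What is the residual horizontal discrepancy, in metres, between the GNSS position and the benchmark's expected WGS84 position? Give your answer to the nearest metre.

Observed coordinate differences: Δφ = +0.00086°, Δλ = -0.00984°.
Converting to metres (1° lat = 111195 m, cos φ = 0.429061): observed ΔN = 95.6 m, observed ΔE = -469.5 m.
Subtracting the expected shift leaves a residual of 95.6 − (68.7) = 26.9 m north and -469.5 − (-449.4) = -20.1 m east.
Residual distance = √(26.9² + (-20.1)²) = 33.6 m.

34 m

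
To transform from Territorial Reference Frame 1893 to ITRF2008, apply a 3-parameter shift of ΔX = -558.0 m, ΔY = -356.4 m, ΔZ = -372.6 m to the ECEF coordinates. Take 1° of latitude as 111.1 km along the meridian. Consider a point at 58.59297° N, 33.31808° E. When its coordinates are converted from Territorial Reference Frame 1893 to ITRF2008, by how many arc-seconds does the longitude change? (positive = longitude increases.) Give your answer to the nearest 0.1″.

Δλ = 0.5″

sin φ = 0.853487, cos φ = 0.521114, sin λ = 0.549287, cos λ = 0.835634.
East component: ΔE = −sin λ·ΔX + cos λ·ΔY = −(0.549287)(-558.0) + (0.835634)(-356.4) = 8.68 m.
1° of latitude spans 111100 m; at latitude φ, 1° of longitude spans that × cos φ = 57895.8 m, so Δλ = 8.68 / 57895.8 × 3600 = 0.540″.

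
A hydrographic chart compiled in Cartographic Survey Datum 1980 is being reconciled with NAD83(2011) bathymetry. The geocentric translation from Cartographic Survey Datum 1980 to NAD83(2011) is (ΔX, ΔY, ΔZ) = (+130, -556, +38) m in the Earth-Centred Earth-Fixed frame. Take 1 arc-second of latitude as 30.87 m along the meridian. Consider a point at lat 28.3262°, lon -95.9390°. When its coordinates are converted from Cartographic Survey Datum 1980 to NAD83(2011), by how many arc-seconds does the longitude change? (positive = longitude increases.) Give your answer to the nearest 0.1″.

sin φ = 0.474491, cos φ = 0.880260, sin λ = -0.994633, cos λ = -0.103470.
East component: ΔE = −sin λ·ΔX + cos λ·ΔY = −(-0.994633)(130) + (-0.103470)(-556) = 186.83 m.
1° of latitude spans 3600 × 30.87 = 111132 m; at latitude φ, 1° of longitude spans that × cos φ = 97825.1 m, so Δλ = 186.83 / 97825.1 × 3600 = 6.875″.

Δλ = 6.9″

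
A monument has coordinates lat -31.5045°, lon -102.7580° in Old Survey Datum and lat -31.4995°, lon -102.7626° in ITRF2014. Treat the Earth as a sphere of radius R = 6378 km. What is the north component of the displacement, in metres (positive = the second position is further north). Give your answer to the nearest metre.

Δφ = -31.4995° − -31.5045° = +0.0050°; Δλ = -102.7626° − -102.7580° = -0.0046°.
1° along a meridian = πR/180 = 111317 m.
ΔN = Δφ × 111317 = 556.6 m; ΔE = Δλ × 111317 × cos(-31.5045°) = -0.0046 × 111317 × 0.852599 = -436.6 m.

ΔN = 557 m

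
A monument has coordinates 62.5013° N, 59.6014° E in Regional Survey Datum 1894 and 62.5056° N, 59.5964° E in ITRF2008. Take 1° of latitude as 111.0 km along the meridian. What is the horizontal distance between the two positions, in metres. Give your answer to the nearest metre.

Δφ = 62.5056° − 62.5013° = +0.0043°; Δλ = 59.5964° − 59.6014° = -0.0050°.
ΔN = Δφ × 111000 = 477.3 m; ΔE = Δλ × 111000 × cos(62.5013°) = -0.0050 × 111000 × 0.461728 = -256.3 m.
Distance = √(ΔE² + ΔN²) = √((-256.3)² + 477.3²) = 541.7 m.

542 m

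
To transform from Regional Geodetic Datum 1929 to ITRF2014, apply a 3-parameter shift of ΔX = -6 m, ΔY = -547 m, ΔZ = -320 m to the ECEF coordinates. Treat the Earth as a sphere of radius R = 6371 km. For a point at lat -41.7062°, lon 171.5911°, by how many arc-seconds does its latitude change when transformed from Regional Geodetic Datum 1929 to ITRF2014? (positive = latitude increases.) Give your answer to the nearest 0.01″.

sin φ = -0.665311, cos φ = 0.746566, sin λ = 0.146237, cos λ = -0.989250.
North component: ΔN = −sin φ cos λ·ΔX − sin φ sin λ·ΔY + cos φ·ΔZ = −(-0.665311)(-0.989250)(-6) − (-0.665311)(0.146237)(-547) + (0.746566)(-320) = -288.17 m.
1° of latitude spans πR/180 = 111195 m, so Δφ = -288.17 / 111195 × 3600 = -9.330″.

Δφ = -9.33″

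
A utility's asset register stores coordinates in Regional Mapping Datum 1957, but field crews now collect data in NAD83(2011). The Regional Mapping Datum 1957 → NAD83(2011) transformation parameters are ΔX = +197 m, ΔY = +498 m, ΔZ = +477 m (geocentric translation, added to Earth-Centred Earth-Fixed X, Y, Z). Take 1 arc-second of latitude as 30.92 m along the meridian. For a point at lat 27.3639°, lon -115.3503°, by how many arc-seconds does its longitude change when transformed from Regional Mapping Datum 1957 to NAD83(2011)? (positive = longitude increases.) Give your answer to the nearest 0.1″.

sin φ = 0.459640, cos φ = 0.888105, sin λ = -0.903707, cos λ = -0.428151.
East component: ΔE = −sin λ·ΔX + cos λ·ΔY = −(-0.903707)(197) + (-0.428151)(498) = -35.19 m.
1° of latitude spans 3600 × 30.92 = 111312 m; at latitude φ, 1° of longitude spans that × cos φ = 98856.8 m, so Δλ = -35.19 / 98856.8 × 3600 = -1.281″.

Δλ = -1.3″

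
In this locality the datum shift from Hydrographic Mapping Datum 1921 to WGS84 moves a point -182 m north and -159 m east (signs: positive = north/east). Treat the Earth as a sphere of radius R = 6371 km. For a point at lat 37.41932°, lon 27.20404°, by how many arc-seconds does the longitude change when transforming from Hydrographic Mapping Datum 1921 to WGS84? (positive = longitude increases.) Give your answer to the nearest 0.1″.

At latitude 37.41932°, cos φ = 0.794210.
One radian of longitude at latitude φ spans R cos φ, so Δλ = ΔE / (R cos φ) = -159.0 / (6371000 × 0.794210) = -3.1423e-05 rad = -6.482″.

Δλ = -6.5″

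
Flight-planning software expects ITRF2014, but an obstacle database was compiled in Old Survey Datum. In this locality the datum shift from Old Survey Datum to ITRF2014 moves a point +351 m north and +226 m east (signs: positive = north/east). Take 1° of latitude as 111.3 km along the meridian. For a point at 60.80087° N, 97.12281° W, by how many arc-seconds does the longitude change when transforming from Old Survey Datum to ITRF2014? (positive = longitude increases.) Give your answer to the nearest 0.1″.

At latitude 60.80087°, cos φ = 0.487846.
1° of longitude at this latitude = 111.3 × cos φ = 54.30 km, so Δλ = 226.0 / 54297.3 = 0.0041623° = 14.984″.

Δλ = 15.0″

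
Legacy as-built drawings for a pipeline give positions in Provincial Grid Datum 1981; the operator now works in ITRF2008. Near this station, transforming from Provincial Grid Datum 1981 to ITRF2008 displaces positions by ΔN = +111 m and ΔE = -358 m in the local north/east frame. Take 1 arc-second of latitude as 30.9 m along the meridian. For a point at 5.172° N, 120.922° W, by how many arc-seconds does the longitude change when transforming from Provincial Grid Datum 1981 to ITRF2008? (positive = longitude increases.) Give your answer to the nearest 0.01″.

At latitude 5.172°, cos φ = 0.995929.
1″ of longitude at this latitude = 30.90 × cos φ = 30.7742 m, so Δλ = -358.0 / 30.7742 = -11.633″.

Δλ = -11.63″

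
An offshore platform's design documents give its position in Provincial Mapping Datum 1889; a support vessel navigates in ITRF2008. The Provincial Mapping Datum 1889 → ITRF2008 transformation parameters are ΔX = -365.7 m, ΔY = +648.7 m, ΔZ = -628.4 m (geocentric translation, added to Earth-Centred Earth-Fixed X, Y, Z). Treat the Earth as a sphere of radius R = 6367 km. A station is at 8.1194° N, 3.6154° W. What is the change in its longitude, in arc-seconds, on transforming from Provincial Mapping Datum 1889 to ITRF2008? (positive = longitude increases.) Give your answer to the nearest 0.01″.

Δλ = 20.43″

sin φ = 0.141236, cos φ = 0.989976, sin λ = -0.063059, cos λ = 0.998010.
East component: ΔE = −sin λ·ΔX + cos λ·ΔY = −(-0.063059)(-365.7) + (0.998010)(648.7) = 624.35 m.
1° of latitude spans πR/180 = 111125 m; at latitude φ, 1° of longitude spans that × cos φ = 110011.2 m, so Δλ = 624.35 / 110011.2 × 3600 = 20.431″.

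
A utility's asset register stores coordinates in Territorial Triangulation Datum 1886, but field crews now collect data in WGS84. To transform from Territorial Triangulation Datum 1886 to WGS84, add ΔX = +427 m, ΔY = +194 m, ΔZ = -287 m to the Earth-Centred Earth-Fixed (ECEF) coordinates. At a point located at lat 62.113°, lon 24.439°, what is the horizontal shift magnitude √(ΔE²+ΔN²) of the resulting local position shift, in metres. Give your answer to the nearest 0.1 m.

548.8 m

The local east axis at (φ, λ) is (−sin λ, cos λ, 0), so ΔE = −sin(24.439°)·427 + cos(24.439°)·194 = -0.04 m.
The local north axis is (−sin φ cos λ, −sin φ sin λ, cos φ), giving ΔN = -343.598 − 70.942 − 134.238 = -548.78 m.
Horizontal magnitude = √(ΔE² + ΔN²) = √((-0.04)² + (-548.78)²) = 548.78 m.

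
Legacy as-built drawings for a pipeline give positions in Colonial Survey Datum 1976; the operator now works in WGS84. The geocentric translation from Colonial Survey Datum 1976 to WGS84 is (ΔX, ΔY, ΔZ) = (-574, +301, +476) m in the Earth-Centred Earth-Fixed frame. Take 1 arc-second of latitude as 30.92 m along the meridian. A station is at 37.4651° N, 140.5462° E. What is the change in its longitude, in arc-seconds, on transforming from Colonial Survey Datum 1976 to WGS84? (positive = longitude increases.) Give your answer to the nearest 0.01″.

Δλ = 5.39″

sin φ = 0.608278, cos φ = 0.793724, sin λ = 0.635456, cos λ = -0.772137.
East component: ΔE = −sin λ·ΔX + cos λ·ΔY = −(0.635456)(-574) + (-0.772137)(301) = 132.34 m.
1° of latitude spans 3600 × 30.92 = 111312 m; at latitude φ, 1° of longitude spans that × cos φ = 88351.0 m, so Δλ = 132.34 / 88351.0 × 3600 = 5.392″.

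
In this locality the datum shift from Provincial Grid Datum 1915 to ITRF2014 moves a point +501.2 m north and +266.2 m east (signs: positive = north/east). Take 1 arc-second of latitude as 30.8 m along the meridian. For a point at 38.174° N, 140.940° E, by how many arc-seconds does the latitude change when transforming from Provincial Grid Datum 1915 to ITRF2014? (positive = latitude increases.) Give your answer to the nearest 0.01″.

1″ of latitude = 30.80 m, so Δφ = 501.2 / 30.80 = 16.273″.

Δφ = 16.27″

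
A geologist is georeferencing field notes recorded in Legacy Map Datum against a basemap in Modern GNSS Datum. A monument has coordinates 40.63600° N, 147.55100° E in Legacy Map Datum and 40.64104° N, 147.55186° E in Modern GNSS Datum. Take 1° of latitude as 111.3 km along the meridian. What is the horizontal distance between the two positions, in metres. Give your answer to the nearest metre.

566 m

Δφ = 40.64104° − 40.63600° = +0.00504°; Δλ = 147.55186° − 147.55100° = +0.00086°.
ΔN = Δφ × 111300 = 561.0 m; ΔE = Δλ × 111300 × cos(40.63600°) = +0.00086 × 111300 × 0.758862 = 72.6 m.
Distance = √(ΔE² + ΔN²) = √(72.6² + 561.0²) = 565.6 m.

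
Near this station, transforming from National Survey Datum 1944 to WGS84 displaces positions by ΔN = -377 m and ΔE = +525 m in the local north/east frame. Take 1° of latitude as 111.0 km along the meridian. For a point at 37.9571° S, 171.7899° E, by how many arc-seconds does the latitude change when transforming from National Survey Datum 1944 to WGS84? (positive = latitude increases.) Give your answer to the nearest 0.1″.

Δφ = -12.2″

1° of latitude = 111.0 km, so Δφ = -377.0 / 111000 = -0.0033964° = -12.227″.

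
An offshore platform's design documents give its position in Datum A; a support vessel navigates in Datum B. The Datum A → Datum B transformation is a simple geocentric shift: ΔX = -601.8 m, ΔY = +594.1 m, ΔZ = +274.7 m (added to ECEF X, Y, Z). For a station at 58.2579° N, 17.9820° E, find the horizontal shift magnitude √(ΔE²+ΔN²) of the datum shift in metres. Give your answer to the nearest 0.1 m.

The local east axis at (φ, λ) is (−sin λ, cos λ, 0), so ΔE = −sin(17.9820°)·(-601.8) + cos(17.9820°)·594.1 = 750.87 m.
The local north axis is (−sin φ cos λ, −sin φ sin λ, cos φ), giving ΔN = 486.787 − 155.976 + 144.519 = 475.33 m.
Horizontal magnitude = √(ΔE² + ΔN²) = √(750.87² + 475.33²) = 888.67 m.

888.7 m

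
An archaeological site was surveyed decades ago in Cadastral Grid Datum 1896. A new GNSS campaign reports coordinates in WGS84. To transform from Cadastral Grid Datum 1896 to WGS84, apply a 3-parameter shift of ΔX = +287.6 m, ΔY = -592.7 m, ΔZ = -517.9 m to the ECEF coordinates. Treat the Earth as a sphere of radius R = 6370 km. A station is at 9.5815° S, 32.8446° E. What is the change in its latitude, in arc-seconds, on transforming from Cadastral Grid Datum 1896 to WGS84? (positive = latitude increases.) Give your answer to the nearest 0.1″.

Δφ = -17.0″

sin φ = -0.166450, cos φ = 0.986050, sin λ = 0.542362, cos λ = 0.840145.
North component: ΔN = −sin φ cos λ·ΔX − sin φ sin λ·ΔY + cos φ·ΔZ = −(-0.166450)(0.840145)(287.6) − (-0.166450)(0.542362)(-592.7) + (0.986050)(-517.9) = -523.96 m.
1° of latitude spans πR/180 = 111177 m, so Δφ = -523.96 / 111177 × 3600 = -16.966″.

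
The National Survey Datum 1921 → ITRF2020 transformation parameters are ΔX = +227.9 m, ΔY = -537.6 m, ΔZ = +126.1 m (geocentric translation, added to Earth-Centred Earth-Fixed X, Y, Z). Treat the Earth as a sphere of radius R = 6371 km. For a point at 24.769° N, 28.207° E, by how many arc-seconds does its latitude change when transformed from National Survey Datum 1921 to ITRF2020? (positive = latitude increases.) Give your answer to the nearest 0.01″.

Δφ = 4.43″

sin φ = 0.418961, cos φ = 0.908004, sin λ = 0.472658, cos λ = 0.881246.
North component: ΔN = −sin φ cos λ·ΔX − sin φ sin λ·ΔY + cos φ·ΔZ = −(0.418961)(0.881246)(227.9) − (0.418961)(0.472658)(-537.6) + (0.908004)(126.1) = 136.82 m.
1° of latitude spans πR/180 = 111195 m, so Δφ = 136.82 / 111195 × 3600 = 4.429″.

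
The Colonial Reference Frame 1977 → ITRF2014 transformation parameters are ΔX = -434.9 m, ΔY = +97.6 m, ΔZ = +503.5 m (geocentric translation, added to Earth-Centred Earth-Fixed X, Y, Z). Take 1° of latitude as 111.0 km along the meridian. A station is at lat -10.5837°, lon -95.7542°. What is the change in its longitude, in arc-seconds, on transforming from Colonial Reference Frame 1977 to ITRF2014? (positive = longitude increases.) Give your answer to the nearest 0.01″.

Δλ = -14.60″

sin φ = -0.183672, cos φ = 0.982988, sin λ = -0.994961, cos λ = -0.100261.
East component: ΔE = −sin λ·ΔX + cos λ·ΔY = −(-0.994961)(-434.9) + (-0.100261)(97.6) = -442.49 m.
1° of latitude spans 111000 m; at latitude φ, 1° of longitude spans that × cos φ = 109111.6 m, so Δλ = -442.49 / 109111.6 × 3600 = -14.600″.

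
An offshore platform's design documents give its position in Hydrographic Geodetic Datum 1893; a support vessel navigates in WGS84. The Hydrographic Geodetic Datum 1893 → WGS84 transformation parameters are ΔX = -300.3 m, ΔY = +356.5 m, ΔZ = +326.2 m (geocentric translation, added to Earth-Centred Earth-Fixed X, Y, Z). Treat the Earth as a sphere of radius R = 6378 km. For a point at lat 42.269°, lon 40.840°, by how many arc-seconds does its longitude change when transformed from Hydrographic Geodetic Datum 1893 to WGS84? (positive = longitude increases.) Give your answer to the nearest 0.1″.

Δλ = 20.4″

sin φ = 0.672612, cos φ = 0.739995, sin λ = 0.653949, cos λ = 0.756539.
East component: ΔE = −sin λ·ΔX + cos λ·ΔY = −(0.653949)(-300.3) + (0.756539)(356.5) = 466.09 m.
1° of latitude spans πR/180 = 111317 m; at latitude φ, 1° of longitude spans that × cos φ = 82374.1 m, so Δλ = 466.09 / 82374.1 × 3600 = 20.369″.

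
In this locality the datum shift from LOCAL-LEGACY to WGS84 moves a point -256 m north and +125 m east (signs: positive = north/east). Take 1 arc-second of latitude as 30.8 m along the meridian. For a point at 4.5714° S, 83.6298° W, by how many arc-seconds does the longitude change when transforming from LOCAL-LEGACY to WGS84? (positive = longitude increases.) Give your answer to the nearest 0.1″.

At latitude -4.5714°, cos φ = 0.996819.
1″ of longitude at this latitude = 30.80 × cos φ = 30.7020 m, so Δλ = 125.0 / 30.7020 = 4.071″.

Δλ = 4.1″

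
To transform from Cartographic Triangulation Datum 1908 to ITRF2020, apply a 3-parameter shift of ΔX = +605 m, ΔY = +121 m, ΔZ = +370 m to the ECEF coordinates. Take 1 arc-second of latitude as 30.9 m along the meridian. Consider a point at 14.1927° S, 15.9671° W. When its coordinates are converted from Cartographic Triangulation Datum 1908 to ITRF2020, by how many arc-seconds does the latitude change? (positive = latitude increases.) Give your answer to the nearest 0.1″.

Δφ = 16.0″

sin φ = -0.245184, cos φ = 0.969477, sin λ = -0.275085, cos λ = 0.961420.
North component: ΔN = −sin φ cos λ·ΔX − sin φ sin λ·ΔY + cos φ·ΔZ = −(-0.245184)(0.961420)(605) − (-0.245184)(-0.275085)(121) + (0.969477)(370) = 493.16 m.
1° of latitude spans 3600 × 30.90 = 111240 m, so Δφ = 493.16 / 111240 × 3600 = 15.960″.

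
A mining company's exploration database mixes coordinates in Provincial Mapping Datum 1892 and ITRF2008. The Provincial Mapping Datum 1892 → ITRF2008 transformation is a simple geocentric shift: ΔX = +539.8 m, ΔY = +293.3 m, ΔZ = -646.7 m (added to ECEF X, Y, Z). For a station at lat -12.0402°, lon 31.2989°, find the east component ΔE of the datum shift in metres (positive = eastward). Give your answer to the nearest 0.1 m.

ΔE = -29.8 m

The local east axis at (φ, λ) is (−sin λ, cos λ, 0), so ΔE = −sin(31.2989°)·539.8 + cos(31.2989°)·293.3 = -29.81 m.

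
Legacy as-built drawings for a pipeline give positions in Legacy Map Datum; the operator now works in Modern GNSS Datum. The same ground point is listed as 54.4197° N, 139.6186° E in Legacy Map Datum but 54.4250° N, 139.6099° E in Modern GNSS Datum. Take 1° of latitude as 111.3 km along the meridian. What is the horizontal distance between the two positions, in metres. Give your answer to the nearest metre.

816 m

Δφ = 54.4250° − 54.4197° = +0.0053°; Δλ = 139.6099° − 139.6186° = -0.0087°.
ΔN = Δφ × 111300 = 589.9 m; ΔE = Δλ × 111300 × cos(54.4197°) = -0.0087 × 111300 × 0.581843 = -563.4 m.
Distance = √(ΔE² + ΔN²) = √((-563.4)² + 589.9²) = 815.7 m.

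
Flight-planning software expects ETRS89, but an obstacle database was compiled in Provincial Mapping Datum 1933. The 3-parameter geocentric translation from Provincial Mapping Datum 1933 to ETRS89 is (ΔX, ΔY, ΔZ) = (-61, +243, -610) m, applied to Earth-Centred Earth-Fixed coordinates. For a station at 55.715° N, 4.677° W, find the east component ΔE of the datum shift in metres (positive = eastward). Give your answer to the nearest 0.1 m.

The local east axis at (φ, λ) is (−sin λ, cos λ, 0), so ΔE = −sin(-4.677°)·(-61) + cos(-4.677°)·243 = 237.22 m.

ΔE = 237.2 m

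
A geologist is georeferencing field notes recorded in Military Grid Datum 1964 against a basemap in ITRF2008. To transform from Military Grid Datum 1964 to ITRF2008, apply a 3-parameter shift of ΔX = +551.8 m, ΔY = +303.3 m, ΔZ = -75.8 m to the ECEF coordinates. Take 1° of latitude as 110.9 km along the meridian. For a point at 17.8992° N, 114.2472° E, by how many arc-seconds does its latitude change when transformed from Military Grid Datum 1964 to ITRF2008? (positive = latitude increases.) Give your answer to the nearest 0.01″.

sin φ = 0.307343, cos φ = 0.951599, sin λ = 0.911782, cos λ = -0.410674.
North component: ΔN = −sin φ cos λ·ΔX − sin φ sin λ·ΔY + cos φ·ΔZ = −(0.307343)(-0.410674)(551.8) − (0.307343)(0.911782)(303.3) + (0.951599)(-75.8) = -87.48 m.
1° of latitude spans 110900 m, so Δφ = -87.48 / 110900 × 3600 = -2.840″.

Δφ = -2.84″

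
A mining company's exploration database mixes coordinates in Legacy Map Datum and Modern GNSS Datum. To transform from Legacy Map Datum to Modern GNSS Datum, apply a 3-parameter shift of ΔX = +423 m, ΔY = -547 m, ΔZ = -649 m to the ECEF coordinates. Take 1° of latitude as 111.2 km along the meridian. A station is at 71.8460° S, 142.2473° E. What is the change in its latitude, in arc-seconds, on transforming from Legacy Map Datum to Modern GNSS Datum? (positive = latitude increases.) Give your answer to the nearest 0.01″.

sin φ = -0.950223, cos φ = 0.311572, sin λ = 0.612255, cos λ = -0.790661.
North component: ΔN = −sin φ cos λ·ΔX − sin φ sin λ·ΔY + cos φ·ΔZ = −(-0.950223)(-0.790661)(423) − (-0.950223)(0.612255)(-547) + (0.311572)(-649) = -838.24 m.
1° of latitude spans 111200 m, so Δφ = -838.24 / 111200 × 3600 = -27.137″.

Δφ = -27.14″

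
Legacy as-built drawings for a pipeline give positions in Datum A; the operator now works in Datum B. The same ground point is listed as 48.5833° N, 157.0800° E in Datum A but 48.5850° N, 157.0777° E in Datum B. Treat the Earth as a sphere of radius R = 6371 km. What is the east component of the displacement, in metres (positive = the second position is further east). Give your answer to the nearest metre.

Δφ = 48.5850° − 48.5833° = +0.0017°; Δλ = 157.0777° − 157.0800° = -0.0023°.
1° along a meridian = πR/180 = 111195 m.
ΔN = Δφ × 111195 = 189.0 m; ΔE = Δλ × 111195 × cos(48.5833°) = -0.0023 × 111195 × 0.661530 = -169.2 m.

ΔE = -169 m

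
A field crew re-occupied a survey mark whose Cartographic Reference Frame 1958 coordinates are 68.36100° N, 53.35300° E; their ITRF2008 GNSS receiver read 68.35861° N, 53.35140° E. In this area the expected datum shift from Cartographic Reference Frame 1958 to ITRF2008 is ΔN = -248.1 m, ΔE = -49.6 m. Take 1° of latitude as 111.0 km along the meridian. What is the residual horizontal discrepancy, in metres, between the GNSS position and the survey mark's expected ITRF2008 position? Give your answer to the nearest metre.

23 m

Observed coordinate differences: Δφ = -0.00239°, Δλ = -0.00160°.
Converting to metres (1° lat = 111000 m, cos φ = 0.368757): observed ΔN = -265.3 m, observed ΔE = -65.5 m.
Subtracting the expected shift leaves a residual of -265.3 − (-248.1) = -17.2 m north and -65.5 − (-49.6) = -15.9 m east.
Residual distance = √((-17.2)² + (-15.9)²) = 23.4 m.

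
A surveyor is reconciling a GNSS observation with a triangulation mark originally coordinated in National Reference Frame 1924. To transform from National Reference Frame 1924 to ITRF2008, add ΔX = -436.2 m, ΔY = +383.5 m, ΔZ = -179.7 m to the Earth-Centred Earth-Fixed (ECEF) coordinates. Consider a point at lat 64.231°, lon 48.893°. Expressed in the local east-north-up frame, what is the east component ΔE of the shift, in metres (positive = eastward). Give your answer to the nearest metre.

At φ = 64.231°, λ = 48.893°: sin φ = 0.900554, cos φ = 0.434744, sin λ = 0.753483, cos λ = 0.657467.
ΔE = −sin λ·ΔX + cos λ·ΔY = −(0.753483)·(-436.2) + (0.657467)·(383.5) = 580.81 m.

ΔE = 581 m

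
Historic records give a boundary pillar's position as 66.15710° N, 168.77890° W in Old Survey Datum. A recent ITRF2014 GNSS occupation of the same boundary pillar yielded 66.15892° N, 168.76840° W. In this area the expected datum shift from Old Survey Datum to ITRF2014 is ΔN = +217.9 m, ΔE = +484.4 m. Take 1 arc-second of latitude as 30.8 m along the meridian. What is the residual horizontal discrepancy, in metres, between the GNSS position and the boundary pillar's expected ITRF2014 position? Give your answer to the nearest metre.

Observed coordinate differences: Δφ = +0.00182°, Δλ = +0.01050°.
Converting to metres (1° lat = 110880 m, cos φ = 0.404230): observed ΔN = 201.8 m, observed ΔE = 470.6 m.
Subtracting the expected shift leaves a residual of 201.8 − (217.9) = -16.1 m north and 470.6 − (484.4) = -13.8 m east.
Residual distance = √((-16.1)² + (-13.8)²) = 21.2 m.

21 m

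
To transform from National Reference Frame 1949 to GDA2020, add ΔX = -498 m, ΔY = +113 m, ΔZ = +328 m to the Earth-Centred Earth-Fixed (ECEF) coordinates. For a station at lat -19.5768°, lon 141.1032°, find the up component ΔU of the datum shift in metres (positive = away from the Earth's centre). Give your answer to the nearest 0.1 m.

At φ = -19.5768°, λ = 141.1032°: sin φ = -0.335070, cos φ = 0.942193, sin λ = 0.627920, cos λ = -0.778278.
ΔU = cos φ cos λ·ΔX + cos φ sin λ·ΔY + sin φ·ΔZ = (0.942193)(-0.778278)(-498) + (0.942193)(0.627920)(113) + (-0.335070)(328) = 322.13 m.

ΔU = 322.1 m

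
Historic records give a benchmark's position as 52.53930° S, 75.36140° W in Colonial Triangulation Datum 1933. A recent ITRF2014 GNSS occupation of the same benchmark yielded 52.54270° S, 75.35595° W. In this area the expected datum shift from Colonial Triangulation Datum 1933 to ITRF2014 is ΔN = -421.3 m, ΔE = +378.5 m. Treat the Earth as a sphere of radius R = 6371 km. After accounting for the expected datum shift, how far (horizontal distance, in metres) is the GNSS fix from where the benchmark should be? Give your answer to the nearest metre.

Observed coordinate differences: Δφ = -0.00340°, Δλ = +0.00545°.
Converting to metres (1° lat = 111195 m, cos φ = 0.608217): observed ΔN = -378.1 m, observed ΔE = 368.6 m.
Subtracting the expected shift leaves a residual of -378.1 − (-421.3) = 43.2 m north and 368.6 − (378.5) = -9.9 m east.
Residual distance = √(43.2² + (-9.9)²) = 44.4 m.

44 m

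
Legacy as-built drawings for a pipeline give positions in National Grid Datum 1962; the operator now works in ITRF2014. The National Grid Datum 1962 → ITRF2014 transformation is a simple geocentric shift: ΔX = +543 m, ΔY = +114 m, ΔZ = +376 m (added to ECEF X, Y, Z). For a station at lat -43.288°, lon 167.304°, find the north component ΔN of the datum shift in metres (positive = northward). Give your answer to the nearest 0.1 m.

ΔN = -72.3 m

The local north axis is (−sin φ cos λ, −sin φ sin λ, cos φ), giving ΔN = -363.213 + 17.179 + 273.697 = -72.34 m.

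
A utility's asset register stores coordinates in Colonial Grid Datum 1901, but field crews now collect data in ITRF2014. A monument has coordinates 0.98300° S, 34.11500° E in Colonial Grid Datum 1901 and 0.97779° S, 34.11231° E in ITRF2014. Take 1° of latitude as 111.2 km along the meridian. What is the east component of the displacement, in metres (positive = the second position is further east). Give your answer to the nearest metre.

Δφ = -0.97779° − -0.98300° = +0.00521°; Δλ = 34.11231° − 34.11500° = -0.00269°.
ΔN = Δφ × 111200 = 579.4 m; ΔE = Δλ × 111200 × cos(-0.98300°) = -0.00269 × 111200 × 0.999853 = -299.1 m.

ΔE = -299 m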